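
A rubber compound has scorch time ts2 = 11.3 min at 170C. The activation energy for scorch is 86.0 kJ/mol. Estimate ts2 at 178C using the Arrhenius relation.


Convert temperatures: T1 = 170 + 273.15 = 443.15 K, T2 = 178 + 273.15 = 451.15 K
ts2_new = 11.3 * exp(86000 / 8.314 * (1/451.15 - 1/443.15))
1/T2 - 1/T1 = -4.0015e-05
ts2_new = 7.47 min

7.47 min


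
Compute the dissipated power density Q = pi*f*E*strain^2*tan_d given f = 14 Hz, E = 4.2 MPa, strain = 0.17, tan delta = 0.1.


Q = pi * f * E * strain^2 * tan_d
= pi * 14 * 4.2 * 0.17^2 * 0.1
= pi * 14 * 4.2 * 0.0289 * 0.1
= 0.5339

Q = 0.5339


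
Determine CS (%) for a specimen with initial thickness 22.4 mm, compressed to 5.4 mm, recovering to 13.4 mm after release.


CS = (t0 - recovered) / (t0 - ts) * 100
= (22.4 - 13.4) / (22.4 - 5.4) * 100
= 9.0 / 17.0 * 100
= 52.9%

52.9%


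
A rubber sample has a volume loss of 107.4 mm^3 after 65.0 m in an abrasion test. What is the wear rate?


Rate = volume_loss / distance
= 107.4 / 65.0
= 1.652 mm^3/m

1.652 mm^3/m


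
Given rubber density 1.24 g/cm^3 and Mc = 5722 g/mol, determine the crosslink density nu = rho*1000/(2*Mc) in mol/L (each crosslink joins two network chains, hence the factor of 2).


nu = rho * 1000 / (2 * Mc)
nu = 1.24 * 1000 / (2 * 5722)
nu = 1240.0 / 11444
nu = 0.1084 mol/L

0.1084 mol/L


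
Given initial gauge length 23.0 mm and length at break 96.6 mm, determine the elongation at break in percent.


Elongation = (Lf - L0) / L0 * 100
= (96.6 - 23.0) / 23.0 * 100
= 73.6 / 23.0 * 100
= 320.0%

320.0%


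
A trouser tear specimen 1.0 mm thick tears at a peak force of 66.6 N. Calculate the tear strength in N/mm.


Tear strength = force / thickness
= 66.6 / 1.0
= 66.6 N/mm

66.6 N/mm


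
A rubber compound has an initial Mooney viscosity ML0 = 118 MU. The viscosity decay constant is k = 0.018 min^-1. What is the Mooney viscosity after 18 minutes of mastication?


ML = ML0 * exp(-k * t)
ML = 118 * exp(-0.018 * 18)
ML = 118 * 0.7233
ML = 85.34 MU

85.34 MU


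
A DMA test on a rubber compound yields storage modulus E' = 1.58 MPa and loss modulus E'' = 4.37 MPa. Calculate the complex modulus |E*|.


|E*| = sqrt(E'^2 + E''^2)
= sqrt(1.58^2 + 4.37^2)
= sqrt(2.4964 + 19.0969)
= 4.647 MPa

4.647 MPa


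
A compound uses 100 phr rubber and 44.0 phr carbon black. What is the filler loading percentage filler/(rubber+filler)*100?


Filler % = filler / (rubber + filler) * 100
= 44.0 / (100 + 44.0) * 100
= 44.0 / 144.0 * 100
= 30.56%

30.56%


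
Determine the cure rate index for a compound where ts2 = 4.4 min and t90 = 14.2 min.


CRI = 100 / (t90 - ts2)
= 100 / (14.2 - 4.4)
= 100 / 9.8
= 10.2 min^-1

10.2 min^-1


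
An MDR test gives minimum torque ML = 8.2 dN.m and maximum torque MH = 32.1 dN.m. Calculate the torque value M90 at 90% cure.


M90 = ML + 0.9 * (MH - ML)
M90 = 8.2 + 0.9 * (32.1 - 8.2)
M90 = 8.2 + 0.9 * 23.9
M90 = 29.71 dN.m

29.71 dN.m


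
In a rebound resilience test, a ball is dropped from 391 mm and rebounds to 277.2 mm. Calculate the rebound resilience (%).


Resilience = h_rebound / h_drop * 100
= 277.2 / 391 * 100
= 70.9%

70.9%


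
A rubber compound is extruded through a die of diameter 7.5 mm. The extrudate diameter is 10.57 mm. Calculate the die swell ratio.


Die swell ratio = D_extrudate / D_die
= 10.57 / 7.5
= 1.409

Die swell = 1.409


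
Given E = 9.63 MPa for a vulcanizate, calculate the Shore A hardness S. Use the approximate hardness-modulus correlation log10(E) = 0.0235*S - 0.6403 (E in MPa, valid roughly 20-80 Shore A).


log10(E) = 0.0235*S - 0.6403  =>  S = (log10(E) + 0.6403) / 0.0235
log10(9.63) = 0.983626
S = (0.983626 + 0.6403) / 0.0235 = 1.623926 / 0.0235
S = 69.1

Shore A = 69.1


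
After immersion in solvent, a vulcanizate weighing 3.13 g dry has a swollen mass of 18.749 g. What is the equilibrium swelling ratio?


Q = W_swollen / W_dry
Q = 18.749 / 3.13
Q = 5.99

Q = 5.99


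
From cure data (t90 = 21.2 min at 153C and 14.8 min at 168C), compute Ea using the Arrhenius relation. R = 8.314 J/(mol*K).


T1 = 426.15 K, T2 = 441.15 K
1/T1 - 1/T2 = 7.9789e-05
ln(t1/t2) = ln(21.2/14.8) = 0.3594
Ea = 8.314 * 0.3594 / 7.9789e-05 = 37446.7552 J/mol
Ea = 37.45 kJ/mol

37.45 kJ/mol


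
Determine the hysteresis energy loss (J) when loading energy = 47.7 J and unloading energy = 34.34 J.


Hysteresis loss = loading - unloading
= 47.7 - 34.34
= 13.36 J

13.36 J


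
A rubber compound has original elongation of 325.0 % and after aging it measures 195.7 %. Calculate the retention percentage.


Retention = aged / original * 100
= 195.7 / 325.0 * 100
= 60.2%

60.2%


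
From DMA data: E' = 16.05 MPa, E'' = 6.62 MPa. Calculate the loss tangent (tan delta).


tan delta = E'' / E'
= 6.62 / 16.05
= 0.4125

tan delta = 0.4125


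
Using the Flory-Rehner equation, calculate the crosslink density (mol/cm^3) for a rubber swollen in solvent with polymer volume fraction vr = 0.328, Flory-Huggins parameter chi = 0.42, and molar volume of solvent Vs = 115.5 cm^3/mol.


ln(1 - vr) = ln(1 - 0.328) = -0.3975
Numerator = -((-0.3975) + 0.328 + 0.42 * 0.328^2) = 0.0243
Denominator = 115.5 * (0.328^(1/3) - 0.328/2) = 60.7118
nu = 0.0243 / 60.7118 = 4.0044e-04 mol/cm^3

4.0044e-04 mol/cm^3


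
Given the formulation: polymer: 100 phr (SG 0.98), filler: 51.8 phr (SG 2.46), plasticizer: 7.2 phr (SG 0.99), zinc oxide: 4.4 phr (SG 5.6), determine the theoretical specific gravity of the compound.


Sum of weights = 163.4
Volume contributions:
  polymer: 100/0.98 = 102.0408
  filler: 51.8/2.46 = 21.0569
  plasticizer: 7.2/0.99 = 7.2727
  zinc oxide: 4.4/5.6 = 0.7857
Sum of volumes = 131.1562
SG = 163.4 / 131.1562 = 1.246

SG = 1.246


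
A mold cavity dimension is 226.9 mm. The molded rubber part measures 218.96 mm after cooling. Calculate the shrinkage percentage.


Shrinkage = (mold - part) / mold * 100
= (226.9 - 218.96) / 226.9 * 100
= 7.94 / 226.9 * 100
= 3.5%

3.5%


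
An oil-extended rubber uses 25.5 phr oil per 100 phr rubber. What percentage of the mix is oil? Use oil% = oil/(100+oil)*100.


Oil % = oil / (100 + oil) * 100
= 25.5 / (100 + 25.5) * 100
= 25.5 / 125.5 * 100
= 20.32%

20.32%


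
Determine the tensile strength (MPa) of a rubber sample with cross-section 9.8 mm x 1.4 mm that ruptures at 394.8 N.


Area = width * thickness = 9.8 * 1.4 = 13.72 mm^2
TS = force / area = 394.8 / 13.72 = 28.78 MPa

28.78 MPa


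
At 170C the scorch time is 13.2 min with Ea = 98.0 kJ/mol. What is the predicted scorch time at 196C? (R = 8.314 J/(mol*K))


Convert temperatures: T1 = 170 + 273.15 = 443.15 K, T2 = 196 + 273.15 = 469.15 K
ts2_new = 13.2 * exp(98000 / 8.314 * (1/469.15 - 1/443.15))
1/T2 - 1/T1 = -1.2506e-04
ts2_new = 3.02 min

3.02 min


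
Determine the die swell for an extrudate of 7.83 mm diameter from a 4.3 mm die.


Die swell ratio = D_extrudate / D_die
= 7.83 / 4.3
= 1.821

Die swell = 1.821


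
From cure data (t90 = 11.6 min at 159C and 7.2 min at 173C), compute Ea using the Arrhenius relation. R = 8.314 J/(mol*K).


T1 = 432.15 K, T2 = 446.15 K
1/T1 - 1/T2 = 7.2613e-05
ln(t1/t2) = ln(11.6/7.2) = 0.4769
Ea = 8.314 * 0.4769 / 7.2613e-05 = 54606.7893 J/mol
Ea = 54.61 kJ/mol

54.61 kJ/mol


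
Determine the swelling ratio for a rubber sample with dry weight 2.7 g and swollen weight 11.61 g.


Q = W_swollen / W_dry
Q = 11.61 / 2.7
Q = 4.3

Q = 4.3


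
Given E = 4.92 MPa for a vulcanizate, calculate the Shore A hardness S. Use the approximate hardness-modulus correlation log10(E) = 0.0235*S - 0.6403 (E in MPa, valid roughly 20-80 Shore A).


log10(E) = 0.0235*S - 0.6403  =>  S = (log10(E) + 0.6403) / 0.0235
log10(4.92) = 0.691965
S = (0.691965 + 0.6403) / 0.0235 = 1.332265 / 0.0235
S = 56.7

Shore A = 56.7


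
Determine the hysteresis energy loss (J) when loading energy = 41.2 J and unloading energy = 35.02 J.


Hysteresis loss = loading - unloading
= 41.2 - 35.02
= 6.18 J

6.18 J


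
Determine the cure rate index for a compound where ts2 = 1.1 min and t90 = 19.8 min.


CRI = 100 / (t90 - ts2)
= 100 / (19.8 - 1.1)
= 100 / 18.7
= 5.35 min^-1

5.35 min^-1


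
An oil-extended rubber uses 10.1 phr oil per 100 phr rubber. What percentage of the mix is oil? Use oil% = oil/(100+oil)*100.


Oil % = oil / (100 + oil) * 100
= 10.1 / (100 + 10.1) * 100
= 10.1 / 110.1 * 100
= 9.17%

9.17%


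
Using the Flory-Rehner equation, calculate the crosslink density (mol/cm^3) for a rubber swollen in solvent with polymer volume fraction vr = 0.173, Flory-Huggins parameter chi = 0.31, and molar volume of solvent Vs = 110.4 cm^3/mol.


ln(1 - vr) = ln(1 - 0.173) = -0.1900
Numerator = -((-0.1900) + 0.173 + 0.31 * 0.173^2) = 0.0077
Denominator = 110.4 * (0.173^(1/3) - 0.173/2) = 51.9659
nu = 0.0077 / 51.9659 = 1.4765e-04 mol/cm^3

1.4765e-04 mol/cm^3


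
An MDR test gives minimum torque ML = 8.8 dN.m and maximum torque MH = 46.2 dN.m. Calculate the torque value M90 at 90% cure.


M90 = ML + 0.9 * (MH - ML)
M90 = 8.8 + 0.9 * (46.2 - 8.8)
M90 = 8.8 + 0.9 * 37.4
M90 = 42.46 dN.m

42.46 dN.m


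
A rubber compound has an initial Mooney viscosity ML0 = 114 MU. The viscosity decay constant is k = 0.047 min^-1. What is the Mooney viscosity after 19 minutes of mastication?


ML = ML0 * exp(-k * t)
ML = 114 * exp(-0.047 * 19)
ML = 114 * 0.4094
ML = 46.67 MU

46.67 MU


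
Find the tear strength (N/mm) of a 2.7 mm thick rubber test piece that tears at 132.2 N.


Tear strength = force / thickness
= 132.2 / 2.7
= 48.96 N/mm

48.96 N/mm


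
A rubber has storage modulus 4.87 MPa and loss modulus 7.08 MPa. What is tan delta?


tan delta = E'' / E'
= 7.08 / 4.87
= 1.4538

tan delta = 1.4538


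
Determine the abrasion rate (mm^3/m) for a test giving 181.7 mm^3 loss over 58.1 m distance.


Rate = volume_loss / distance
= 181.7 / 58.1
= 3.127 mm^3/m

3.127 mm^3/m


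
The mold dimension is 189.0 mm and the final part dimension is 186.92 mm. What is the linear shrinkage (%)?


Shrinkage = (mold - part) / mold * 100
= (189.0 - 186.92) / 189.0 * 100
= 2.08 / 189.0 * 100
= 1.1%

1.1%


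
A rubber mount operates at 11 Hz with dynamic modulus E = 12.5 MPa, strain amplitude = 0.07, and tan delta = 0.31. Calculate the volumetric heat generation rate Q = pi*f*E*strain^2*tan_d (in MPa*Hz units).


Q = pi * f * E * strain^2 * tan_d
= pi * 11 * 12.5 * 0.07^2 * 0.31
= pi * 11 * 12.5 * 0.0049 * 0.31
= 0.6562

Q = 0.6562


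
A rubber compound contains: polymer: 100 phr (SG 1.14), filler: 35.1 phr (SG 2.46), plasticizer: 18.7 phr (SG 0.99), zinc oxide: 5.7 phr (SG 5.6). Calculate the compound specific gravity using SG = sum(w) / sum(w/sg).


Sum of weights = 159.5
Volume contributions:
  polymer: 100/1.14 = 87.7193
  filler: 35.1/2.46 = 14.2683
  plasticizer: 18.7/0.99 = 18.8889
  zinc oxide: 5.7/5.6 = 1.0179
Sum of volumes = 121.8943
SG = 159.5 / 121.8943 = 1.309

SG = 1.309


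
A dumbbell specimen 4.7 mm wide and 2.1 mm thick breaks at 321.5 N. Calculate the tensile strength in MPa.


Area = width * thickness = 4.7 * 2.1 = 9.87 mm^2
TS = force / area = 321.5 / 9.87 = 32.57 MPa

32.57 MPa


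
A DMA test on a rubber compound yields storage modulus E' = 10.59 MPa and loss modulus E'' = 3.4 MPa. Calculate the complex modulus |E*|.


|E*| = sqrt(E'^2 + E''^2)
= sqrt(10.59^2 + 3.4^2)
= sqrt(112.1481 + 11.5600)
= 11.122 MPa

11.122 MPa


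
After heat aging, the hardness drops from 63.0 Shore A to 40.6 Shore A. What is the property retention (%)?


Retention = aged / original * 100
= 40.6 / 63.0 * 100
= 64.4%

64.4%


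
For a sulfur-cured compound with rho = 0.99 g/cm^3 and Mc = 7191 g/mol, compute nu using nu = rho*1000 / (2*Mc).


nu = rho * 1000 / (2 * Mc)
nu = 0.99 * 1000 / (2 * 7191)
nu = 990.0 / 14382
nu = 0.0688 mol/L

0.0688 mol/L


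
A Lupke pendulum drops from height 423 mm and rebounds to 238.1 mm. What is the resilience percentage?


Resilience = h_rebound / h_drop * 100
= 238.1 / 423 * 100
= 56.3%

56.3%


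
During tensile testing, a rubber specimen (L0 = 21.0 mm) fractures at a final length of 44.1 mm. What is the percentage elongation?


Elongation = (Lf - L0) / L0 * 100
= (44.1 - 21.0) / 21.0 * 100
= 23.1 / 21.0 * 100
= 110.0%

110.0%


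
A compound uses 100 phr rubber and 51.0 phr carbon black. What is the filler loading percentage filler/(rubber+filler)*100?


Filler % = filler / (rubber + filler) * 100
= 51.0 / (100 + 51.0) * 100
= 51.0 / 151.0 * 100
= 33.77%

33.77%


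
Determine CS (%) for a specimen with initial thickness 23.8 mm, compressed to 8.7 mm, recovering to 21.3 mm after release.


CS = (t0 - recovered) / (t0 - ts) * 100
= (23.8 - 21.3) / (23.8 - 8.7) * 100
= 2.5 / 15.1 * 100
= 16.6%

16.6%


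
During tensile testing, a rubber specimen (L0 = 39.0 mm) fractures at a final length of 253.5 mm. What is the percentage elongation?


Elongation = (Lf - L0) / L0 * 100
= (253.5 - 39.0) / 39.0 * 100
= 214.5 / 39.0 * 100
= 550.0%

550.0%


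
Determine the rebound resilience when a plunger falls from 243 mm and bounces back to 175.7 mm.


Resilience = h_rebound / h_drop * 100
= 175.7 / 243 * 100
= 72.3%

72.3%


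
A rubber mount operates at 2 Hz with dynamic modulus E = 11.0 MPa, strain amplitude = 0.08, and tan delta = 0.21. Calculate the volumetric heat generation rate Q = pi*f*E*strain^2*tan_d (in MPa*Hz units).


Q = pi * f * E * strain^2 * tan_d
= pi * 2 * 11.0 * 0.08^2 * 0.21
= pi * 2 * 11.0 * 0.0064 * 0.21
= 0.0929

Q = 0.0929


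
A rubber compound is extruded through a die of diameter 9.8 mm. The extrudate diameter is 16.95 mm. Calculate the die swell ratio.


Die swell ratio = D_extrudate / D_die
= 16.95 / 9.8
= 1.73

Die swell = 1.73


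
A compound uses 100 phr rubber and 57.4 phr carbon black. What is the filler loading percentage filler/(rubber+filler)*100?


Filler % = filler / (rubber + filler) * 100
= 57.4 / (100 + 57.4) * 100
= 57.4 / 157.4 * 100
= 36.47%

36.47%


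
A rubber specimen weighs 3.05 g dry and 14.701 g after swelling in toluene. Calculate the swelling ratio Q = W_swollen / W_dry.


Q = W_swollen / W_dry
Q = 14.701 / 3.05
Q = 4.82

Q = 4.82


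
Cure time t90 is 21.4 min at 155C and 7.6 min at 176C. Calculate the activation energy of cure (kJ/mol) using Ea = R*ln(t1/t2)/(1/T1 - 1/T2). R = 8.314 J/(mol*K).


T1 = 428.15 K, T2 = 449.15 K
1/T1 - 1/T2 = 1.0920e-04
ln(t1/t2) = ln(21.4/7.6) = 1.0352
Ea = 8.314 * 1.0352 / 1.0920e-04 = 78817.0624 J/mol
Ea = 78.82 kJ/mol

78.82 kJ/mol


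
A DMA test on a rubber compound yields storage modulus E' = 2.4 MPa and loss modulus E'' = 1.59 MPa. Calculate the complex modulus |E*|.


|E*| = sqrt(E'^2 + E''^2)
= sqrt(2.4^2 + 1.59^2)
= sqrt(5.7600 + 2.5281)
= 2.879 MPa

2.879 MPa


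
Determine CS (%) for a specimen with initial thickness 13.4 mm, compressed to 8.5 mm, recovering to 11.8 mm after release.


CS = (t0 - recovered) / (t0 - ts) * 100
= (13.4 - 11.8) / (13.4 - 8.5) * 100
= 1.6 / 4.9 * 100
= 32.7%

32.7%


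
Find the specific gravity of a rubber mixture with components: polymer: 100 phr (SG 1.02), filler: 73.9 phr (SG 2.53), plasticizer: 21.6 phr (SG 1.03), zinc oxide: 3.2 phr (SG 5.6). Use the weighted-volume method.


Sum of weights = 198.7
Volume contributions:
  polymer: 100/1.02 = 98.0392
  filler: 73.9/2.53 = 29.2095
  plasticizer: 21.6/1.03 = 20.9709
  zinc oxide: 3.2/5.6 = 0.5714
Sum of volumes = 148.7910
SG = 198.7 / 148.7910 = 1.335

SG = 1.335


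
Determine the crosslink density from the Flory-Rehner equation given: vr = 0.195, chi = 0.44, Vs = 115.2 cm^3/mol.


ln(1 - vr) = ln(1 - 0.195) = -0.2169
Numerator = -((-0.2169) + 0.195 + 0.44 * 0.195^2) = 0.0052
Denominator = 115.2 * (0.195^(1/3) - 0.195/2) = 55.5712
nu = 0.0052 / 55.5712 = 9.3250e-05 mol/cm^3

9.3250e-05 mol/cm^3


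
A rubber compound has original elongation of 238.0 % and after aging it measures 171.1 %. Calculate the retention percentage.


Retention = aged / original * 100
= 171.1 / 238.0 * 100
= 71.9%

71.9%


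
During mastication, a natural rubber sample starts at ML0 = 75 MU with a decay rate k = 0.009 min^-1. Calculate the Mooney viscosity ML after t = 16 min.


ML = ML0 * exp(-k * t)
ML = 75 * exp(-0.009 * 16)
ML = 75 * 0.8659
ML = 64.94 MU

64.94 MU


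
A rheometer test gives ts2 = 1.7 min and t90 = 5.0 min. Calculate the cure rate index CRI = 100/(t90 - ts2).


CRI = 100 / (t90 - ts2)
= 100 / (5.0 - 1.7)
= 100 / 3.3
= 30.3 min^-1

30.3 min^-1


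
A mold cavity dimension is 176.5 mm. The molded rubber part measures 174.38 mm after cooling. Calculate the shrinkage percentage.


Shrinkage = (mold - part) / mold * 100
= (176.5 - 174.38) / 176.5 * 100
= 2.12 / 176.5 * 100
= 1.2%

1.2%


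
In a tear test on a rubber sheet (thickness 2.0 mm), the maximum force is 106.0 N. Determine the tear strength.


Tear strength = force / thickness
= 106.0 / 2.0
= 53.0 N/mm

53.0 N/mm


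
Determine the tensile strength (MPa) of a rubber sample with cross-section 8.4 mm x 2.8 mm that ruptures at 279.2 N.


Area = width * thickness = 8.4 * 2.8 = 23.52 mm^2
TS = force / area = 279.2 / 23.52 = 11.87 MPa

11.87 MPa


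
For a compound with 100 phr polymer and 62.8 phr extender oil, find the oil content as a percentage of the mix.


Oil % = oil / (100 + oil) * 100
= 62.8 / (100 + 62.8) * 100
= 62.8 / 162.8 * 100
= 38.57%

38.57%


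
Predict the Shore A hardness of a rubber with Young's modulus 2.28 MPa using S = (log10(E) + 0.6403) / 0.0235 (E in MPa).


log10(E) = 0.0235*S - 0.6403  =>  S = (log10(E) + 0.6403) / 0.0235
log10(2.28) = 0.357935
S = (0.357935 + 0.6403) / 0.0235 = 0.998235 / 0.0235
S = 42.5

Shore A = 42.5


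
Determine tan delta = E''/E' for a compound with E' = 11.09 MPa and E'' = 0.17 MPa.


tan delta = E'' / E'
= 0.17 / 11.09
= 0.0153

tan delta = 0.0153


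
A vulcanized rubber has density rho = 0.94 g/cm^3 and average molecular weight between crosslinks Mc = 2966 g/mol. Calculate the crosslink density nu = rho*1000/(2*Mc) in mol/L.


nu = rho * 1000 / (2 * Mc)
nu = 0.94 * 1000 / (2 * 2966)
nu = 940.0 / 5932
nu = 0.1585 mol/L

0.1585 mol/L


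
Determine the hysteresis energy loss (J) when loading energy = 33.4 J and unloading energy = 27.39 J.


Hysteresis loss = loading - unloading
= 33.4 - 27.39
= 6.01 J

6.01 J


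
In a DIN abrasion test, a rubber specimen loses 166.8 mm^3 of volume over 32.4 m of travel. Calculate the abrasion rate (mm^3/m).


Rate = volume_loss / distance
= 166.8 / 32.4
= 5.148 mm^3/m

5.148 mm^3/m


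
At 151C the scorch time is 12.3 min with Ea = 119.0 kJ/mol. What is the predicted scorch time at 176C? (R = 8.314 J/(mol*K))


Convert temperatures: T1 = 151 + 273.15 = 424.15 K, T2 = 176 + 273.15 = 449.15 K
ts2_new = 12.3 * exp(119000 / 8.314 * (1/449.15 - 1/424.15))
1/T2 - 1/T1 = -1.3123e-04
ts2_new = 1.88 min

1.88 min


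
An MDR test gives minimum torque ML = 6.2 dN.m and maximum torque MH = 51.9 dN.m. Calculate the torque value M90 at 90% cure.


M90 = ML + 0.9 * (MH - ML)
M90 = 6.2 + 0.9 * (51.9 - 6.2)
M90 = 6.2 + 0.9 * 45.7
M90 = 47.33 dN.m

47.33 dN.m


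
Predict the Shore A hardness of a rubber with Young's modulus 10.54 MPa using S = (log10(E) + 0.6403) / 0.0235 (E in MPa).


log10(E) = 0.0235*S - 0.6403  =>  S = (log10(E) + 0.6403) / 0.0235
log10(10.54) = 1.022841
S = (1.022841 + 0.6403) / 0.0235 = 1.663141 / 0.0235
S = 70.8

Shore A = 70.8


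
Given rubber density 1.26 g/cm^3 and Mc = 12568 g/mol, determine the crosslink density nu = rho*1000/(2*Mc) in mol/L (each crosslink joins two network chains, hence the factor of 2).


nu = rho * 1000 / (2 * Mc)
nu = 1.26 * 1000 / (2 * 12568)
nu = 1260.0 / 25136
nu = 0.0501 mol/L

0.0501 mol/L


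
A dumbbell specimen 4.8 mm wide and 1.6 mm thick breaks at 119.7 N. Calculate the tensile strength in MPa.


Area = width * thickness = 4.8 * 1.6 = 7.68 mm^2
TS = force / area = 119.7 / 7.68 = 15.59 MPa

15.59 MPa


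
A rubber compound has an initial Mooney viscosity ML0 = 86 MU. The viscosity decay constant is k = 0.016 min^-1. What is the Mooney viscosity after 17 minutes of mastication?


ML = ML0 * exp(-k * t)
ML = 86 * exp(-0.016 * 17)
ML = 86 * 0.7619
ML = 65.52 MU

65.52 MU


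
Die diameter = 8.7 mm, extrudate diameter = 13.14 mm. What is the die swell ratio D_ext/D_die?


Die swell ratio = D_extrudate / D_die
= 13.14 / 8.7
= 1.51

Die swell = 1.51


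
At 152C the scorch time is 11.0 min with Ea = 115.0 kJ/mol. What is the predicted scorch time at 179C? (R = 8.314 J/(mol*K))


Convert temperatures: T1 = 152 + 273.15 = 425.15 K, T2 = 179 + 273.15 = 452.15 K
ts2_new = 11.0 * exp(115000 / 8.314 * (1/452.15 - 1/425.15))
1/T2 - 1/T1 = -1.4046e-04
ts2_new = 1.58 min

1.58 min


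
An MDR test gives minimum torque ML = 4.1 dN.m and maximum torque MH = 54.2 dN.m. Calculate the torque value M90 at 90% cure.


M90 = ML + 0.9 * (MH - ML)
M90 = 4.1 + 0.9 * (54.2 - 4.1)
M90 = 4.1 + 0.9 * 50.1
M90 = 49.19 dN.m

49.19 dN.m


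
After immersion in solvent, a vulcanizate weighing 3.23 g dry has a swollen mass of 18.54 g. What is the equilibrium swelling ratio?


Q = W_swollen / W_dry
Q = 18.54 / 3.23
Q = 5.74

Q = 5.74


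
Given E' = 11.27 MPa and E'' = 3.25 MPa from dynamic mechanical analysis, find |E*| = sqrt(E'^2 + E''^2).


|E*| = sqrt(E'^2 + E''^2)
= sqrt(11.27^2 + 3.25^2)
= sqrt(127.0129 + 10.5625)
= 11.729 MPa

11.729 MPa


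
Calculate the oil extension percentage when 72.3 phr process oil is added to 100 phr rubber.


Oil % = oil / (100 + oil) * 100
= 72.3 / (100 + 72.3) * 100
= 72.3 / 172.3 * 100
= 41.96%

41.96%


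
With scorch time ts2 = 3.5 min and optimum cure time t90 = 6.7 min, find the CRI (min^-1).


CRI = 100 / (t90 - ts2)
= 100 / (6.7 - 3.5)
= 100 / 3.2
= 31.25 min^-1

31.25 min^-1


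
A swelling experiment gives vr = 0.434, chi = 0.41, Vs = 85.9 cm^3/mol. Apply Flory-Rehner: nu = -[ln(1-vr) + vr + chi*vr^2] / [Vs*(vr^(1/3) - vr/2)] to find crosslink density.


ln(1 - vr) = ln(1 - 0.434) = -0.5692
Numerator = -((-0.5692) + 0.434 + 0.41 * 0.434^2) = 0.0579
Denominator = 85.9 * (0.434^(1/3) - 0.434/2) = 46.3961
nu = 0.0579 / 46.3961 = 0.0012 mol/cm^3

0.0012 mol/cm^3


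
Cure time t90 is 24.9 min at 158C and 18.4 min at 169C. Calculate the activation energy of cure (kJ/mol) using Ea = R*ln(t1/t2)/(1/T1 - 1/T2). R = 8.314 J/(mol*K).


T1 = 431.15 K, T2 = 442.15 K
1/T1 - 1/T2 = 5.7703e-05
ln(t1/t2) = ln(24.9/18.4) = 0.3025
Ea = 8.314 * 0.3025 / 5.7703e-05 = 43587.8391 J/mol
Ea = 43.59 kJ/mol

43.59 kJ/mol


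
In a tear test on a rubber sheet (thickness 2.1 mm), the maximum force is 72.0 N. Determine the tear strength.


Tear strength = force / thickness
= 72.0 / 2.1
= 34.29 N/mm

34.29 N/mm


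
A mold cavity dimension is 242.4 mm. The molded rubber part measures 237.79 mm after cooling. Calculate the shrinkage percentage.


Shrinkage = (mold - part) / mold * 100
= (242.4 - 237.79) / 242.4 * 100
= 4.61 / 242.4 * 100
= 1.9%

1.9%


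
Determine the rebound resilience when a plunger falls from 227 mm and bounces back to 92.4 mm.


Resilience = h_rebound / h_drop * 100
= 92.4 / 227 * 100
= 40.7%

40.7%


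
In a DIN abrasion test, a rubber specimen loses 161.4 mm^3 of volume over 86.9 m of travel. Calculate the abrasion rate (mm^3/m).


Rate = volume_loss / distance
= 161.4 / 86.9
= 1.857 mm^3/m

1.857 mm^3/m


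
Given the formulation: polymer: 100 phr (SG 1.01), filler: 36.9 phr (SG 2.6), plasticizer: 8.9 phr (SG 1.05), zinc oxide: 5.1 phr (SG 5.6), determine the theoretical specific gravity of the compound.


Sum of weights = 150.9
Volume contributions:
  polymer: 100/1.01 = 99.0099
  filler: 36.9/2.6 = 14.1923
  plasticizer: 8.9/1.05 = 8.4762
  zinc oxide: 5.1/5.6 = 0.9107
Sum of volumes = 122.5891
SG = 150.9 / 122.5891 = 1.231

SG = 1.231


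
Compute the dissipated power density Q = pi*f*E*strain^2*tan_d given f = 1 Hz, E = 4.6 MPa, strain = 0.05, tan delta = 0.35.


Q = pi * f * E * strain^2 * tan_d
= pi * 1 * 4.6 * 0.05^2 * 0.35
= pi * 1 * 4.6 * 0.0025 * 0.35
= 0.0126

Q = 0.0126


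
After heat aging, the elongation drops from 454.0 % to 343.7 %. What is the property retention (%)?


Retention = aged / original * 100
= 343.7 / 454.0 * 100
= 75.7%

75.7%


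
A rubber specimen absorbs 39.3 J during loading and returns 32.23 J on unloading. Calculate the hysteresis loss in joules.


Hysteresis loss = loading - unloading
= 39.3 - 32.23
= 7.07 J

7.07 J


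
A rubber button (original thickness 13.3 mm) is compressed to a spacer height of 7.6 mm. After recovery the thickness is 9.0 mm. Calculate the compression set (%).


CS = (t0 - recovered) / (t0 - ts) * 100
= (13.3 - 9.0) / (13.3 - 7.6) * 100
= 4.3 / 5.7 * 100
= 75.4%

75.4%


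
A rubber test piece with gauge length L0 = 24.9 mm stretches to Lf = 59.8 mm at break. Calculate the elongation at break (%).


Elongation = (Lf - L0) / L0 * 100
= (59.8 - 24.9) / 24.9 * 100
= 34.9 / 24.9 * 100
= 140.2%

140.2%


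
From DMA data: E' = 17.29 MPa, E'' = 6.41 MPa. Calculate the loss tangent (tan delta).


tan delta = E'' / E'
= 6.41 / 17.29
= 0.3707

tan delta = 0.3707


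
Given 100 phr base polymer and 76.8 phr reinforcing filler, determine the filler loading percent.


Filler % = filler / (rubber + filler) * 100
= 76.8 / (100 + 76.8) * 100
= 76.8 / 176.8 * 100
= 43.44%

43.44%


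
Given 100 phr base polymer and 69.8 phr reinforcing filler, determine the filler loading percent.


Filler % = filler / (rubber + filler) * 100
= 69.8 / (100 + 69.8) * 100
= 69.8 / 169.8 * 100
= 41.11%

41.11%


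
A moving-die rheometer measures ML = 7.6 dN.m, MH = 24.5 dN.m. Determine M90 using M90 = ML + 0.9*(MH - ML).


M90 = ML + 0.9 * (MH - ML)
M90 = 7.6 + 0.9 * (24.5 - 7.6)
M90 = 7.6 + 0.9 * 16.9
M90 = 22.81 dN.m

22.81 dN.m


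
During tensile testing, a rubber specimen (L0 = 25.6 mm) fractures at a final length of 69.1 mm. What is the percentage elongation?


Elongation = (Lf - L0) / L0 * 100
= (69.1 - 25.6) / 25.6 * 100
= 43.5 / 25.6 * 100
= 169.9%

169.9%


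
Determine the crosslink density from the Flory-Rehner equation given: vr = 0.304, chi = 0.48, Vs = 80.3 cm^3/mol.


ln(1 - vr) = ln(1 - 0.304) = -0.3624
Numerator = -((-0.3624) + 0.304 + 0.48 * 0.304^2) = 0.0140
Denominator = 80.3 * (0.304^(1/3) - 0.304/2) = 41.7877
nu = 0.0140 / 41.7877 = 3.3613e-04 mol/cm^3

3.3613e-04 mol/cm^3


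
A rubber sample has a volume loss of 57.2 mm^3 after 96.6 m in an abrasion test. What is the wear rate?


Rate = volume_loss / distance
= 57.2 / 96.6
= 0.592 mm^3/m

0.592 mm^3/m


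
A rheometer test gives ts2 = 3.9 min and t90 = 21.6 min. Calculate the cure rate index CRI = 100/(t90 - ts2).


CRI = 100 / (t90 - ts2)
= 100 / (21.6 - 3.9)
= 100 / 17.7
= 5.65 min^-1

5.65 min^-1


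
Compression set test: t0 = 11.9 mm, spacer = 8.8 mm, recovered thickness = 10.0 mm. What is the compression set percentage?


CS = (t0 - recovered) / (t0 - ts) * 100
= (11.9 - 10.0) / (11.9 - 8.8) * 100
= 1.9 / 3.1 * 100
= 61.3%

61.3%


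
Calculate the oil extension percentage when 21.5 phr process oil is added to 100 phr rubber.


Oil % = oil / (100 + oil) * 100
= 21.5 / (100 + 21.5) * 100
= 21.5 / 121.5 * 100
= 17.7%

17.7%


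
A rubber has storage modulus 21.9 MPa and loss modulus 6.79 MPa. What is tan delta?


tan delta = E'' / E'
= 6.79 / 21.9
= 0.31

tan delta = 0.31


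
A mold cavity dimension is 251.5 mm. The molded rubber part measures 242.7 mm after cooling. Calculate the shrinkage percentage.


Shrinkage = (mold - part) / mold * 100
= (251.5 - 242.7) / 251.5 * 100
= 8.8 / 251.5 * 100
= 3.5%

3.5%


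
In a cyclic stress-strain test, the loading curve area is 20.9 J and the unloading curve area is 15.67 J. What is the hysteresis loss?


Hysteresis loss = loading - unloading
= 20.9 - 15.67
= 5.23 J

5.23 J


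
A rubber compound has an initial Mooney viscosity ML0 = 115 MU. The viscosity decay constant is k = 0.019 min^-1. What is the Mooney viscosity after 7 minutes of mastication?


ML = ML0 * exp(-k * t)
ML = 115 * exp(-0.019 * 7)
ML = 115 * 0.8755
ML = 100.68 MU

100.68 MU


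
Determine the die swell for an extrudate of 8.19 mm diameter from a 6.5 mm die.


Die swell ratio = D_extrudate / D_die
= 8.19 / 6.5
= 1.26

Die swell = 1.26


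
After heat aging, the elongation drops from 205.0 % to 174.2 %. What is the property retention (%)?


Retention = aged / original * 100
= 174.2 / 205.0 * 100
= 85.0%

85.0%


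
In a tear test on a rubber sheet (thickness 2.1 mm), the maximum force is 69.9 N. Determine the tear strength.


Tear strength = force / thickness
= 69.9 / 2.1
= 33.29 N/mm

33.29 N/mm


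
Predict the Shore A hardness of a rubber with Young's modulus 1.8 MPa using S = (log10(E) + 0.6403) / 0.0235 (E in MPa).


log10(E) = 0.0235*S - 0.6403  =>  S = (log10(E) + 0.6403) / 0.0235
log10(1.8) = 0.255273
S = (0.255273 + 0.6403) / 0.0235 = 0.895573 / 0.0235
S = 38.1

Shore A = 38.1


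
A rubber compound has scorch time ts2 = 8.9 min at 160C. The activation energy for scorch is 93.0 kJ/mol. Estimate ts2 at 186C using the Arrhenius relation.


Convert temperatures: T1 = 160 + 273.15 = 433.15 K, T2 = 186 + 273.15 = 459.15 K
ts2_new = 8.9 * exp(93000 / 8.314 * (1/459.15 - 1/433.15))
1/T2 - 1/T1 = -1.3073e-04
ts2_new = 2.06 min

2.06 min


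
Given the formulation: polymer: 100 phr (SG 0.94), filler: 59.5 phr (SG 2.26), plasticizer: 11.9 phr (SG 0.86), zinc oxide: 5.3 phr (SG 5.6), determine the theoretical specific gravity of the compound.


Sum of weights = 176.7
Volume contributions:
  polymer: 100/0.94 = 106.3830
  filler: 59.5/2.26 = 26.3274
  plasticizer: 11.9/0.86 = 13.8372
  zinc oxide: 5.3/5.6 = 0.9464
Sum of volumes = 147.4941
SG = 176.7 / 147.4941 = 1.198

SG = 1.198


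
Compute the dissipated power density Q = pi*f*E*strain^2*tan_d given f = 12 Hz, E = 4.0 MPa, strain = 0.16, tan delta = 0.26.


Q = pi * f * E * strain^2 * tan_d
= pi * 12 * 4.0 * 0.16^2 * 0.26
= pi * 12 * 4.0 * 0.0256 * 0.26
= 1.0037

Q = 1.0037


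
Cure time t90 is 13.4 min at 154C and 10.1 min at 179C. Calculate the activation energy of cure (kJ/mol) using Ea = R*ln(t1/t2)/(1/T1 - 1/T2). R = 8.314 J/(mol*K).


T1 = 427.15 K, T2 = 452.15 K
1/T1 - 1/T2 = 1.2944e-04
ln(t1/t2) = ln(13.4/10.1) = 0.2827
Ea = 8.314 * 0.2827 / 1.2944e-04 = 18158.8520 J/mol
Ea = 18.16 kJ/mol

18.16 kJ/mol


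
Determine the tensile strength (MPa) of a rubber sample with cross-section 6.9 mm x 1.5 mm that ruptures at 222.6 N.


Area = width * thickness = 6.9 * 1.5 = 10.35 mm^2
TS = force / area = 222.6 / 10.35 = 21.51 MPa

21.51 MPa


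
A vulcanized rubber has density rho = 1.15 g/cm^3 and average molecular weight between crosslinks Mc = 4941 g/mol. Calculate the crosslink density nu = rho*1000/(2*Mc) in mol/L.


nu = rho * 1000 / (2 * Mc)
nu = 1.15 * 1000 / (2 * 4941)
nu = 1150.0 / 9882
nu = 0.1164 mol/L

0.1164 mol/L


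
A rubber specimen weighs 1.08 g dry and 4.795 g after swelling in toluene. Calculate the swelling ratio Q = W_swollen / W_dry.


Q = W_swollen / W_dry
Q = 4.795 / 1.08
Q = 4.44

Q = 4.44


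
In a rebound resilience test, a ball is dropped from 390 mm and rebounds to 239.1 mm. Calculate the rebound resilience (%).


Resilience = h_rebound / h_drop * 100
= 239.1 / 390 * 100
= 61.3%

61.3%


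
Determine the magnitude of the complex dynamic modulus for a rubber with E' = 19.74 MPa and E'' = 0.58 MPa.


|E*| = sqrt(E'^2 + E''^2)
= sqrt(19.74^2 + 0.58^2)
= sqrt(389.6676 + 0.3364)
= 19.749 MPa

19.749 MPa


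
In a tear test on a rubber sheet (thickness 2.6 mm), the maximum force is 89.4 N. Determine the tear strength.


Tear strength = force / thickness
= 89.4 / 2.6
= 34.38 N/mm

34.38 N/mm


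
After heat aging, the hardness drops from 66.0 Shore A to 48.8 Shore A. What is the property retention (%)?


Retention = aged / original * 100
= 48.8 / 66.0 * 100
= 73.9%

73.9%


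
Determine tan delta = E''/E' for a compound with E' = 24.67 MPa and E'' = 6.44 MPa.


tan delta = E'' / E'
= 6.44 / 24.67
= 0.261

tan delta = 0.261


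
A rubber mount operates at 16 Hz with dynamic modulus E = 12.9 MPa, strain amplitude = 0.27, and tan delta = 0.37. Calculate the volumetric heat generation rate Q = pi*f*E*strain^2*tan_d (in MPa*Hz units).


Q = pi * f * E * strain^2 * tan_d
= pi * 16 * 12.9 * 0.27^2 * 0.37
= pi * 16 * 12.9 * 0.0729 * 0.37
= 17.4900

Q = 17.4900


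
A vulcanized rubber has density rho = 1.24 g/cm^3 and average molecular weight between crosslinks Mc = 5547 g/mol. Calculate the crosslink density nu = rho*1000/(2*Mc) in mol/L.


nu = rho * 1000 / (2 * Mc)
nu = 1.24 * 1000 / (2 * 5547)
nu = 1240.0 / 11094
nu = 0.1118 mol/L

0.1118 mol/L


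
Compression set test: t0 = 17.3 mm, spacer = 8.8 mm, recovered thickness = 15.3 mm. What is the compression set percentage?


CS = (t0 - recovered) / (t0 - ts) * 100
= (17.3 - 15.3) / (17.3 - 8.8) * 100
= 2.0 / 8.5 * 100
= 23.5%

23.5%


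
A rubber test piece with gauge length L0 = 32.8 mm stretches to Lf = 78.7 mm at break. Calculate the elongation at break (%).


Elongation = (Lf - L0) / L0 * 100
= (78.7 - 32.8) / 32.8 * 100
= 45.9 / 32.8 * 100
= 139.9%

139.9%


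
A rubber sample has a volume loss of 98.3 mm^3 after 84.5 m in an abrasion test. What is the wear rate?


Rate = volume_loss / distance
= 98.3 / 84.5
= 1.163 mm^3/m

1.163 mm^3/m


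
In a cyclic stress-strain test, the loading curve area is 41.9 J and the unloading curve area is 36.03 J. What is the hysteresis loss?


Hysteresis loss = loading - unloading
= 41.9 - 36.03
= 5.87 J

5.87 J


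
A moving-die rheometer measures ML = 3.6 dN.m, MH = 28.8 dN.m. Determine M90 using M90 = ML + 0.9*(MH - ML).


M90 = ML + 0.9 * (MH - ML)
M90 = 3.6 + 0.9 * (28.8 - 3.6)
M90 = 3.6 + 0.9 * 25.2
M90 = 26.28 dN.m

26.28 dN.m


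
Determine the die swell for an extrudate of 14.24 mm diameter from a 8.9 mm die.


Die swell ratio = D_extrudate / D_die
= 14.24 / 8.9
= 1.6

Die swell = 1.6


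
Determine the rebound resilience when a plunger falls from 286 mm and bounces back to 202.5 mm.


Resilience = h_rebound / h_drop * 100
= 202.5 / 286 * 100
= 70.8%

70.8%


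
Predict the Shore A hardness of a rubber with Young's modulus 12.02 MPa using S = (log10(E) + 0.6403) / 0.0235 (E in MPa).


log10(E) = 0.0235*S - 0.6403  =>  S = (log10(E) + 0.6403) / 0.0235
log10(12.02) = 1.079904
S = (1.079904 + 0.6403) / 0.0235 = 1.720204 / 0.0235
S = 73.2

Shore A = 73.2


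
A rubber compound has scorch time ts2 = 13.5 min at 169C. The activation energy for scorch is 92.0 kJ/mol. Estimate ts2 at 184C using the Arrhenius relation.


Convert temperatures: T1 = 169 + 273.15 = 442.15 K, T2 = 184 + 273.15 = 457.15 K
ts2_new = 13.5 * exp(92000 / 8.314 * (1/457.15 - 1/442.15))
1/T2 - 1/T1 = -7.4210e-05
ts2_new = 5.94 min

5.94 min


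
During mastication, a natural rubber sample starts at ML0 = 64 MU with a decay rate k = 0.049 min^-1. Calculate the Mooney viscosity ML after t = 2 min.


ML = ML0 * exp(-k * t)
ML = 64 * exp(-0.049 * 2)
ML = 64 * 0.9066
ML = 58.03 MU

58.03 MU


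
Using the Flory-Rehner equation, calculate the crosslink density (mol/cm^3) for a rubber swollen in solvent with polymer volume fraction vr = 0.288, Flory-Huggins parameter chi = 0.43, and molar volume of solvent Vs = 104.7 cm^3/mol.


ln(1 - vr) = ln(1 - 0.288) = -0.3397
Numerator = -((-0.3397) + 0.288 + 0.43 * 0.288^2) = 0.0160
Denominator = 104.7 * (0.288^(1/3) - 0.288/2) = 54.0656
nu = 0.0160 / 54.0656 = 2.9615e-04 mol/cm^3

2.9615e-04 mol/cm^3


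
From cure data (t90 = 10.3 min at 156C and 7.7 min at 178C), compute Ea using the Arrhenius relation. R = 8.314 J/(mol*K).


T1 = 429.15 K, T2 = 451.15 K
1/T1 - 1/T2 = 1.1363e-04
ln(t1/t2) = ln(10.3/7.7) = 0.2909
Ea = 8.314 * 0.2909 / 1.1363e-04 = 21286.1109 J/mol
Ea = 21.29 kJ/mol

21.29 kJ/mol


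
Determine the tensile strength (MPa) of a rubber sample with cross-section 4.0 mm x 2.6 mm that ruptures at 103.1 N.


Area = width * thickness = 4.0 * 2.6 = 10.4 mm^2
TS = force / area = 103.1 / 10.4 = 9.91 MPa

9.91 MPa


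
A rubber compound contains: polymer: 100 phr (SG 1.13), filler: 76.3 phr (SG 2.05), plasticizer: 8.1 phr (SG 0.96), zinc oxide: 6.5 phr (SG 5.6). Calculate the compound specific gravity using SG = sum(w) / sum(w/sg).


Sum of weights = 190.9
Volume contributions:
  polymer: 100/1.13 = 88.4956
  filler: 76.3/2.05 = 37.2195
  plasticizer: 8.1/0.96 = 8.4375
  zinc oxide: 6.5/5.6 = 1.1607
Sum of volumes = 135.3133
SG = 190.9 / 135.3133 = 1.411

SG = 1.411


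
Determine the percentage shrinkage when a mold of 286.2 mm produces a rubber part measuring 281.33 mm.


Shrinkage = (mold - part) / mold * 100
= (286.2 - 281.33) / 286.2 * 100
= 4.87 / 286.2 * 100
= 1.7%

1.7%


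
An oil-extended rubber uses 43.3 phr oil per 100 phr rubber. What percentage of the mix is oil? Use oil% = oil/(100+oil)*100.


Oil % = oil / (100 + oil) * 100
= 43.3 / (100 + 43.3) * 100
= 43.3 / 143.3 * 100
= 30.22%

30.22%


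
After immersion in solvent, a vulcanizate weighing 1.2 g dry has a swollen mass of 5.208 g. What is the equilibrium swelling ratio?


Q = W_swollen / W_dry
Q = 5.208 / 1.2
Q = 4.34

Q = 4.34


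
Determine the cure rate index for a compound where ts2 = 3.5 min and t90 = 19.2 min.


CRI = 100 / (t90 - ts2)
= 100 / (19.2 - 3.5)
= 100 / 15.7
= 6.37 min^-1

6.37 min^-1


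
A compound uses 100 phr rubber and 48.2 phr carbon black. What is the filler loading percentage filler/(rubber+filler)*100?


Filler % = filler / (rubber + filler) * 100
= 48.2 / (100 + 48.2) * 100
= 48.2 / 148.2 * 100
= 32.52%

32.52%


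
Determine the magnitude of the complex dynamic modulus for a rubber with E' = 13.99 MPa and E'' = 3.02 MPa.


|E*| = sqrt(E'^2 + E''^2)
= sqrt(13.99^2 + 3.02^2)
= sqrt(195.7201 + 9.1204)
= 14.312 MPa

14.312 MPa


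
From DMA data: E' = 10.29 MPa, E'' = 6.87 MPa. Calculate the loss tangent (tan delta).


tan delta = E'' / E'
= 6.87 / 10.29
= 0.6676

tan delta = 0.6676


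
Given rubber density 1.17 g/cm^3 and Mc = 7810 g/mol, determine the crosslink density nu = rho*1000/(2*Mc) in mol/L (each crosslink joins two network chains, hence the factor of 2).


nu = rho * 1000 / (2 * Mc)
nu = 1.17 * 1000 / (2 * 7810)
nu = 1170.0 / 15620
nu = 0.0749 mol/L

0.0749 mol/L


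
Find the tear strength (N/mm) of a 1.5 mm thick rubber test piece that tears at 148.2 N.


Tear strength = force / thickness
= 148.2 / 1.5
= 98.8 N/mm

98.8 N/mm


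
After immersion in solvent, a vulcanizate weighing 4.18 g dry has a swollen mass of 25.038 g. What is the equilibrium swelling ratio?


Q = W_swollen / W_dry
Q = 25.038 / 4.18
Q = 5.99

Q = 5.99


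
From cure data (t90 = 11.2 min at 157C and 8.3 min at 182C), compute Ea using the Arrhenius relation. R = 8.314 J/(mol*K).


T1 = 430.15 K, T2 = 455.15 K
1/T1 - 1/T2 = 1.2769e-04
ln(t1/t2) = ln(11.2/8.3) = 0.2997
Ea = 8.314 * 0.2997 / 1.2769e-04 = 19510.6053 J/mol
Ea = 19.51 kJ/mol

19.51 kJ/mol


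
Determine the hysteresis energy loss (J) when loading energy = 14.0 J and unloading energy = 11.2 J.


Hysteresis loss = loading - unloading
= 14.0 - 11.2
= 2.8 J

2.8 J


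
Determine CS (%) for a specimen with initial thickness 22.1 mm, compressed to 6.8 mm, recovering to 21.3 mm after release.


CS = (t0 - recovered) / (t0 - ts) * 100
= (22.1 - 21.3) / (22.1 - 6.8) * 100
= 0.8 / 15.3 * 100
= 5.2%

5.2%


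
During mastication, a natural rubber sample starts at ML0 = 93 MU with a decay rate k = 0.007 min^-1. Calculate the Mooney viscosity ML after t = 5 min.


ML = ML0 * exp(-k * t)
ML = 93 * exp(-0.007 * 5)
ML = 93 * 0.9656
ML = 89.8 MU

89.8 MU
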